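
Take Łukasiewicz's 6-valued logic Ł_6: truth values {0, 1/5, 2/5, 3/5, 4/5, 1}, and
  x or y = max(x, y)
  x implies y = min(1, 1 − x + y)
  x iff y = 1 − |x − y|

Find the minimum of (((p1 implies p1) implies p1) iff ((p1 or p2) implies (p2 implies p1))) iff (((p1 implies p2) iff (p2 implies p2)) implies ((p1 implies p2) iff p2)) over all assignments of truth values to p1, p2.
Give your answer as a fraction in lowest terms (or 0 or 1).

Take p1 = 0, p2 = 2/5:
p1 implies p1 = 0 implies 0 = 1
(p1 implies p1) implies p1 = 1 implies 0 = 0
p1 or p2 = 0 or 2/5 = 2/5
p2 implies p1 = 2/5 implies 0 = 3/5
(p1 or p2) implies (p2 implies p1) = 2/5 implies 3/5 = 1
((p1 implies p1) implies p1) iff ((p1 or p2) implies (p2 implies p1)) = 0 iff 1 = 0
p1 implies p2 = 0 implies 2/5 = 1
p2 implies p2 = 2/5 implies 2/5 = 1
(p1 implies p2) iff (p2 implies p2) = 1 iff 1 = 1
p1 implies p2 = 0 implies 2/5 = 1
(p1 implies p2) iff p2 = 1 iff 2/5 = 2/5
((p1 implies p2) iff (p2 implies p2)) implies ((p1 implies p2) iff p2) = 1 implies 2/5 = 2/5
(((p1 implies p1) implies p1) iff ((p1 or p2) implies (p2 implies p1))) iff (((p1 implies p2) iff (p2 implies p2)) implies ((p1 implies p2) iff p2)) = 0 iff 2/5 = 3/5
No assignment yields a value below 3/5, so this is the minimum.

3/5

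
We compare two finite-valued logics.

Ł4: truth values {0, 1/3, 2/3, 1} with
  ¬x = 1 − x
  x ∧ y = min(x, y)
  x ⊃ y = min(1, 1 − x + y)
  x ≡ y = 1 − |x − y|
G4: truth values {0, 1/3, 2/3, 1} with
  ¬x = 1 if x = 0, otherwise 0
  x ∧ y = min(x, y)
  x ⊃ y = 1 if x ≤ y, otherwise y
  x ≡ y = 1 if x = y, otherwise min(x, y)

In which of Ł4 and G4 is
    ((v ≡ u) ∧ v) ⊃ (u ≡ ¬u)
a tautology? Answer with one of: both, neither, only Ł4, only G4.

In Ł4: at u = 0, v = 1/3 the value is 2/3 — not a tautology.
In G4: at u = 1/3, v = 1/3 the value is 0 — not a tautology.

neither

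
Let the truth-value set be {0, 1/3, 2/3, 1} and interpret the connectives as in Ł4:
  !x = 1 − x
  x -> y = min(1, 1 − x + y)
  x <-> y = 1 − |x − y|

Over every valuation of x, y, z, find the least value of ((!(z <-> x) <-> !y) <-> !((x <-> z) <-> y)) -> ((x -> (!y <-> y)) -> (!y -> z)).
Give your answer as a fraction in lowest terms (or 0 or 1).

Take x = 0, y = 0, z = 1/3:
z <-> x = 1/3 <-> 0 = 2/3
!(z <-> x) = !2/3 = 1/3
!y = !0 = 1
!(z <-> x) <-> !y = 1/3 <-> 1 = 1/3
x <-> z = 0 <-> 1/3 = 2/3
(x <-> z) <-> y = 2/3 <-> 0 = 1/3
!((x <-> z) <-> y) = !1/3 = 2/3
(!(z <-> x) <-> !y) <-> !((x <-> z) <-> y) = 1/3 <-> 2/3 = 2/3
!y = !0 = 1
!y <-> y = 1 <-> 0 = 0
x -> (!y <-> y) = 0 -> 0 = 1
!y = !0 = 1
!y -> z = 1 -> 1/3 = 1/3
(x -> (!y <-> y)) -> (!y -> z) = 1 -> 1/3 = 1/3
((!(z <-> x) <-> !y) <-> !((x <-> z) <-> y)) -> ((x -> (!y <-> y)) -> (!y -> z)) = 2/3 -> 1/3 = 2/3
No assignment yields a value below 2/3, so this is the minimum.

2/3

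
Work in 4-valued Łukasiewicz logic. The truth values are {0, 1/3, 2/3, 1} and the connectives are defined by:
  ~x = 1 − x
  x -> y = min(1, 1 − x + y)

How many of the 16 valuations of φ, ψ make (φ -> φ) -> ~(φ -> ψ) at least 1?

1

φ = 0, ψ = 0 ↦ 0  <
φ = 0, ψ = 1/3 ↦ 0  <
φ = 0, ψ = 2/3 ↦ 0  <
φ = 0, ψ = 1 ↦ 0  <
φ = 1/3, ψ = 0 ↦ 1/3  <
φ = 1/3, ψ = 1/3 ↦ 0  <
φ = 1/3, ψ = 2/3 ↦ 0  <
φ = 1/3, ψ = 1 ↦ 0  <
φ = 2/3, ψ = 0 ↦ 2/3  <
φ = 2/3, ψ = 1/3 ↦ 1/3  <
φ = 2/3, ψ = 2/3 ↦ 0  <
φ = 2/3, ψ = 1 ↦ 0  <
φ = 1, ψ = 0 ↦ 1  ≥
φ = 1, ψ = 1/3 ↦ 2/3  <
φ = 1, ψ = 2/3 ↦ 1/3  <
φ = 1, ψ = 1 ↦ 0  <
So 1 of the 16 assignments meets the threshold.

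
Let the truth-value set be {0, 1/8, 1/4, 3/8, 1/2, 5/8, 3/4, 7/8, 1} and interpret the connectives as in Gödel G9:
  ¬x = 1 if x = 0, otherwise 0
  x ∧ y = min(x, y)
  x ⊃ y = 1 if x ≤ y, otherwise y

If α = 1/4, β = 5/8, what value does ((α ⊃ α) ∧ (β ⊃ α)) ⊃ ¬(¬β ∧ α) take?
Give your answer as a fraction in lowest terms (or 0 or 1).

1

α ⊃ α = 1/4 ⊃ 1/4 = 1
β ⊃ α = 5/8 ⊃ 1/4 = 1/4
(α ⊃ α) ∧ (β ⊃ α) = 1 ∧ 1/4 = 1/4
¬β = ¬5/8 = 0
¬β ∧ α = 0 ∧ 1/4 = 0
¬(¬β ∧ α) = ¬0 = 1
((α ⊃ α) ∧ (β ⊃ α)) ⊃ ¬(¬β ∧ α) = 1/4 ⊃ 1 = 1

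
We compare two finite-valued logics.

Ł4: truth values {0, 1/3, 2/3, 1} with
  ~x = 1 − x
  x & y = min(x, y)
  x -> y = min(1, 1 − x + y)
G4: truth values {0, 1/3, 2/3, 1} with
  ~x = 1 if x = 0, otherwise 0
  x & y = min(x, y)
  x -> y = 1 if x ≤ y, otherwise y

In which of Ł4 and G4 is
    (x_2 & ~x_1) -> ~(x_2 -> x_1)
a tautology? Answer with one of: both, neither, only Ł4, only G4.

only G4

In Ł4: at x_1 = 1/3, x_2 = 1/3 the value is 2/3 — not a tautology.
In G4: every assignment gives 1 — tautology.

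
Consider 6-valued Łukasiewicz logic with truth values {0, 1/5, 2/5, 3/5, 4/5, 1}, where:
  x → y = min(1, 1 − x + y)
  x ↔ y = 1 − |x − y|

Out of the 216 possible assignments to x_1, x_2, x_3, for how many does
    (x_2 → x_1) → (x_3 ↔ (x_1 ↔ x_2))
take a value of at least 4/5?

136

value 1: 92 assignments (counts)
value 4/5: 44 assignments (counts)
value 3/5: 33 assignments
value 2/5: 26 assignments
value 1/5: 14 assignments
value 0: 7 assignments
So 136 of the 216 assignments meet the threshold.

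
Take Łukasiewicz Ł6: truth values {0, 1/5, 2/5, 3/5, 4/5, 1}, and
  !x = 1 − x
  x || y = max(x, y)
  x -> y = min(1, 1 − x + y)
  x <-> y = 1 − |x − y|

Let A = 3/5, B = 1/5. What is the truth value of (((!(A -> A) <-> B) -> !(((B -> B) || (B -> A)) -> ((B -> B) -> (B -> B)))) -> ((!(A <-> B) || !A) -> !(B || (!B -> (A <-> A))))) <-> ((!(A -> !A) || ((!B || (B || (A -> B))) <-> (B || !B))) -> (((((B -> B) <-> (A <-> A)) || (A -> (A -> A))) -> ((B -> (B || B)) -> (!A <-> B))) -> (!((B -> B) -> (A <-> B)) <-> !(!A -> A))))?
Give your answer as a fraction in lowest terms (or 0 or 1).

4/5

A -> A = 3/5 -> 3/5 = 1
!(A -> A) = !1 = 0
!(A -> A) <-> B = 0 <-> 1/5 = 4/5
B -> B = 1/5 -> 1/5 = 1
B -> A = 1/5 -> 3/5 = 1
(B -> B) || (B -> A) = 1 || 1 = 1
B -> B = 1/5 -> 1/5 = 1
B -> B = 1/5 -> 1/5 = 1
(B -> B) -> (B -> B) = 1 -> 1 = 1
((B -> B) || (B -> A)) -> ((B -> B) -> (B -> B)) = 1 -> 1 = 1
!(((B -> B) || (B -> A)) -> ((B -> B) -> (B -> B))) = !1 = 0
(!(A -> A) <-> B) -> !(((B -> B) || (B -> A)) -> ((B -> B) -> (B -> B))) = 4/5 -> 0 = 1/5
A <-> B = 3/5 <-> 1/5 = 3/5
!(A <-> B) = !3/5 = 2/5
!A = !3/5 = 2/5
!(A <-> B) || !A = 2/5 || 2/5 = 2/5
!B = !1/5 = 4/5
A <-> A = 3/5 <-> 3/5 = 1
!B -> (A <-> A) = 4/5 -> 1 = 1
B || (!B -> (A <-> A)) = 1/5 || 1 = 1
!(B || (!B -> (A <-> A))) = !1 = 0
(!(A <-> B) || !A) -> !(B || (!B -> (A <-> A))) = 2/5 -> 0 = 3/5
((!(A -> A) <-> B) -> !(((B -> B) || (B -> A)) -> ((B -> B) -> (B -> B)))) -> ((!(A <-> B) || !A) -> !(B || (!B -> (A <-> A)))) = 1/5 -> 3/5 = 1
!A = !3/5 = 2/5
A -> !A = 3/5 -> 2/5 = 4/5
!(A -> !A) = !4/5 = 1/5
!B = !1/5 = 4/5
A -> B = 3/5 -> 1/5 = 3/5
B || (A -> B) = 1/5 || 3/5 = 3/5
!B || (B || (A -> B)) = 4/5 || 3/5 = 4/5
!B = !1/5 = 4/5
B || !B = 1/5 || 4/5 = 4/5
(!B || (B || (A -> B))) <-> (B || !B) = 4/5 <-> 4/5 = 1
!(A -> !A) || ((!B || (B || (A -> B))) <-> (B || !B)) = 1/5 || 1 = 1
B -> B = 1/5 -> 1/5 = 1
A <-> A = 3/5 <-> 3/5 = 1
(B -> B) <-> (A <-> A) = 1 <-> 1 = 1
A -> A = 3/5 -> 3/5 = 1
A -> (A -> A) = 3/5 -> 1 = 1
((B -> B) <-> (A <-> A)) || (A -> (A -> A)) = 1 || 1 = 1
B || B = 1/5 || 1/5 = 1/5
B -> (B || B) = 1/5 -> 1/5 = 1
!A = !3/5 = 2/5
!A <-> B = 2/5 <-> 1/5 = 4/5
(B -> (B || B)) -> (!A <-> B) = 1 -> 4/5 = 4/5
(((B -> B) <-> (A <-> A)) || (A -> (A -> A))) -> ((B -> (B || B)) -> (!A <-> B)) = 1 -> 4/5 = 4/5
B -> B = 1/5 -> 1/5 = 1
A <-> B = 3/5 <-> 1/5 = 3/5
(B -> B) -> (A <-> B) = 1 -> 3/5 = 3/5
!((B -> B) -> (A <-> B)) = !3/5 = 2/5
!A = !3/5 = 2/5
!A -> A = 2/5 -> 3/5 = 1
!(!A -> A) = !1 = 0
!((B -> B) -> (A <-> B)) <-> !(!A -> A) = 2/5 <-> 0 = 3/5
((((B -> B) <-> (A <-> A)) || (A -> (A -> A))) -> ((B -> (B || B)) -> (!A <-> B))) -> (!((B -> B) -> (A <-> B)) <-> !(!A -> A)) = 4/5 -> 3/5 = 4/5
(!(A -> !A) || ((!B || (B || (A -> B))) <-> (B || !B))) -> (((((B -> B) <-> (A <-> A)) || (A -> (A -> A))) -> ((B -> (B || B)) -> (!A <-> B))) -> (!((B -> B) -> (A <-> B)) <-> !(!A -> A))) = 1 -> 4/5 = 4/5
(((!(A -> A) <-> B) -> !(((B -> B) || (B -> A)) -> ((B -> B) -> (B -> B)))) -> ((!(A <-> B) || !A) -> !(B || (!B -> (A <-> A))))) <-> ((!(A -> !A) || ((!B || (B || (A -> B))) <-> (B || !B))) -> (((((B -> B) <-> (A <-> A)) || (A -> (A -> A))) -> ((B -> (B || B)) -> (!A <-> B))) -> (!((B -> B) -> (A <-> B)) <-> !(!A -> A)))) = 1 <-> 4/5 = 4/5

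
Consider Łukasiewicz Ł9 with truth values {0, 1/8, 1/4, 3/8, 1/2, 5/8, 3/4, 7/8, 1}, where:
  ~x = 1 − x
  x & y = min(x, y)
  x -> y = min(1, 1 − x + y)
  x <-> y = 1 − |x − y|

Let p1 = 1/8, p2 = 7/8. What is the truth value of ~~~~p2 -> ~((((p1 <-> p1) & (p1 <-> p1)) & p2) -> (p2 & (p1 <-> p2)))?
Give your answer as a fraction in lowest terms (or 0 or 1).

~p2 = ~7/8 = 1/8
~~p2 = ~1/8 = 7/8
~~~p2 = ~7/8 = 1/8
~~~~p2 = ~1/8 = 7/8
p1 <-> p1 = 1/8 <-> 1/8 = 1
p1 <-> p1 = 1/8 <-> 1/8 = 1
(p1 <-> p1) & (p1 <-> p1) = 1 & 1 = 1
((p1 <-> p1) & (p1 <-> p1)) & p2 = 1 & 7/8 = 7/8
p1 <-> p2 = 1/8 <-> 7/8 = 1/4
p2 & (p1 <-> p2) = 7/8 & 1/4 = 1/4
(((p1 <-> p1) & (p1 <-> p1)) & p2) -> (p2 & (p1 <-> p2)) = 7/8 -> 1/4 = 3/8
~((((p1 <-> p1) & (p1 <-> p1)) & p2) -> (p2 & (p1 <-> p2))) = ~3/8 = 5/8
~~~~p2 -> ~((((p1 <-> p1) & (p1 <-> p1)) & p2) -> (p2 & (p1 <-> p2))) = 7/8 -> 5/8 = 3/4

3/4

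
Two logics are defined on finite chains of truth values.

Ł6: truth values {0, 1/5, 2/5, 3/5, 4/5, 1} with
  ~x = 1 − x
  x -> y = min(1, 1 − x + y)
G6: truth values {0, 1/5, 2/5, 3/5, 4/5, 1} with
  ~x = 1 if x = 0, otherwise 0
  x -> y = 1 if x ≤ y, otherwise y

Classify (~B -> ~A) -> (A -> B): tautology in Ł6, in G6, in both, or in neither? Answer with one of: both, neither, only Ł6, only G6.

In Ł6: every assignment gives 1 — tautology.
In G6: at A = 2/5, B = 1/5 the value is 1/5 — not a tautology.

only Ł6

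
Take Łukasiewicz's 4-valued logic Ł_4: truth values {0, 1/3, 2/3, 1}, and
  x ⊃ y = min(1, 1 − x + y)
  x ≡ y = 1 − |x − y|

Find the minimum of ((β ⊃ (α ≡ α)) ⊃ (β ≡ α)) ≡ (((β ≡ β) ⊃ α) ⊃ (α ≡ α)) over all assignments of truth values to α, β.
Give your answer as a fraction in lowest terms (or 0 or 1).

0

Take α = 0, β = 1:
α ≡ α = 0 ≡ 0 = 1
β ⊃ (α ≡ α) = 1 ⊃ 1 = 1
β ≡ α = 1 ≡ 0 = 0
(β ⊃ (α ≡ α)) ⊃ (β ≡ α) = 1 ⊃ 0 = 0
β ≡ β = 1 ≡ 1 = 1
(β ≡ β) ⊃ α = 1 ⊃ 0 = 0
α ≡ α = 0 ≡ 0 = 1
((β ≡ β) ⊃ α) ⊃ (α ≡ α) = 0 ⊃ 1 = 1
((β ⊃ (α ≡ α)) ⊃ (β ≡ α)) ≡ (((β ≡ β) ⊃ α) ⊃ (α ≡ α)) = 0 ≡ 1 = 0
No assignment yields a value below 0, so this is the minimum.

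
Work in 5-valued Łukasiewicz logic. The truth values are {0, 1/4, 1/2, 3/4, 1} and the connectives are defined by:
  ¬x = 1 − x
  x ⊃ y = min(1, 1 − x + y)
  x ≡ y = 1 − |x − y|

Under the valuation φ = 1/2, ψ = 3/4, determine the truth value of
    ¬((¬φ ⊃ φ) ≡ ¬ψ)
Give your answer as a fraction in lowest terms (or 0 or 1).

¬φ = ¬1/2 = 1/2
¬φ ⊃ φ = 1/2 ⊃ 1/2 = 1
¬ψ = ¬3/4 = 1/4
(¬φ ⊃ φ) ≡ ¬ψ = 1 ≡ 1/4 = 1/4
¬((¬φ ⊃ φ) ≡ ¬ψ) = ¬1/4 = 3/4

3/4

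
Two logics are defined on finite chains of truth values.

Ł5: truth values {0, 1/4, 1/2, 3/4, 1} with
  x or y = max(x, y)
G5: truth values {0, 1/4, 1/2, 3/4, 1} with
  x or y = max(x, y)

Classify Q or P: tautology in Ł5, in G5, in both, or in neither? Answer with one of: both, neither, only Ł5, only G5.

neither

In Ł5: at P = 0, Q = 0 the value is 0 — not a tautology.
In G5: at P = 0, Q = 0 the value is 0 — not a tautology.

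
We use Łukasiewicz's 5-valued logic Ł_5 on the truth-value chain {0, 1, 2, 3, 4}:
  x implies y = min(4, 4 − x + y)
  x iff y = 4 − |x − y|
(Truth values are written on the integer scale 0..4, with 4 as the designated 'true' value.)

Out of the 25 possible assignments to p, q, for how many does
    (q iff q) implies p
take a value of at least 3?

10

value 4: 5 assignments (counts)
value 3: 5 assignments (counts)
value 2: 5 assignments
value 1: 5 assignments
value 0: 5 assignments
So 10 of the 25 assignments meet the threshold.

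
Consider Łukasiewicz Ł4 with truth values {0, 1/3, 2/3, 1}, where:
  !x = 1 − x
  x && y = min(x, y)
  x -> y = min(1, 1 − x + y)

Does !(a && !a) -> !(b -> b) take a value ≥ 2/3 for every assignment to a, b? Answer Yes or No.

No

Counterexample: take a = 0, b = 0.
!a = !0 = 1
a && !a = 0 && 1 = 0
!(a && !a) = !0 = 1
b -> b = 0 -> 0 = 1
!(b -> b) = !1 = 0
!(a && !a) -> !(b -> b) = 1 -> 0 = 0
This gives 0, which is below 2/3.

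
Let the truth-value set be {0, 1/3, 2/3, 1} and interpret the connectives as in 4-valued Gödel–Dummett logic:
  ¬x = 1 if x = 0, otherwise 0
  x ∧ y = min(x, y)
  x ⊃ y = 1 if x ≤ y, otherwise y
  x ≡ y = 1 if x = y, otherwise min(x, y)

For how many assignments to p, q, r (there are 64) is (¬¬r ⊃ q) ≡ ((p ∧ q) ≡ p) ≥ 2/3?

value 1: 40 assignments (counts)
value 2/3: 10 assignments (counts)
value 1/3: 8 assignments
value 0: 6 assignments
So 50 of the 64 assignments meet the threshold.

50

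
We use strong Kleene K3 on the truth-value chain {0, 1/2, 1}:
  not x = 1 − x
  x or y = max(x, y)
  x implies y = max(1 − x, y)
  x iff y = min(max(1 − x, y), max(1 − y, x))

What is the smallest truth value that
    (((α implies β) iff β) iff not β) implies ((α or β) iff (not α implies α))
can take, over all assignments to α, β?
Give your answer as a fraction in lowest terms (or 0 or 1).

Take α = 0, β = 1/2:
α implies β = 0 implies 1/2 = 1
(α implies β) iff β = 1 iff 1/2 = 1/2
not β = not 1/2 = 1/2
((α implies β) iff β) iff not β = 1/2 iff 1/2 = 1/2
α or β = 0 or 1/2 = 1/2
not α = not 0 = 1
not α implies α = 1 implies 0 = 0
(α or β) iff (not α implies α) = 1/2 iff 0 = 1/2
(((α implies β) iff β) iff not β) implies ((α or β) iff (not α implies α)) = 1/2 implies 1/2 = 1/2
No assignment yields a value below 1/2, so this is the minimum.

1/2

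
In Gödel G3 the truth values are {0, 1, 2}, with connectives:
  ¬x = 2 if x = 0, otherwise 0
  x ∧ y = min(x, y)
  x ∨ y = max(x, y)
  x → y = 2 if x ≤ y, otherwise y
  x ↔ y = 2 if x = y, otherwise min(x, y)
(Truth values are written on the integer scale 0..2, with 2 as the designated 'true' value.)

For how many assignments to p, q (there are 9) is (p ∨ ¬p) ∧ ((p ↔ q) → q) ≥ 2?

5

p = 0, q = 0 ↦ 0  <
p = 0, q = 1 ↦ 2  ≥
p = 0, q = 2 ↦ 2  ≥
p = 1, q = 0 ↦ 1  <
p = 1, q = 1 ↦ 1  <
p = 1, q = 2 ↦ 1  <
p = 2, q = 0 ↦ 2  ≥
p = 2, q = 1 ↦ 2  ≥
p = 2, q = 2 ↦ 2  ≥
So 5 of the 9 assignments meet the threshold.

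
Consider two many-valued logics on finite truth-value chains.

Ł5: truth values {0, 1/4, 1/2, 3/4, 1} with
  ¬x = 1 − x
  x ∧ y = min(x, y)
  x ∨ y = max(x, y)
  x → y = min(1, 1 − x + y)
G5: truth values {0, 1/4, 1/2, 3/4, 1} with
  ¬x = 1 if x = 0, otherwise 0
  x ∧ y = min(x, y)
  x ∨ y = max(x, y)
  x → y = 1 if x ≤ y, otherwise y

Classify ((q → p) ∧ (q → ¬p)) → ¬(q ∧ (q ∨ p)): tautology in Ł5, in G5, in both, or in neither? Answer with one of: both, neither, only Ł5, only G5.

only G5

In Ł5: at p = 1/4, q = 1/4 the value is 3/4 — not a tautology.
In G5: every assignment gives 1 — tautology.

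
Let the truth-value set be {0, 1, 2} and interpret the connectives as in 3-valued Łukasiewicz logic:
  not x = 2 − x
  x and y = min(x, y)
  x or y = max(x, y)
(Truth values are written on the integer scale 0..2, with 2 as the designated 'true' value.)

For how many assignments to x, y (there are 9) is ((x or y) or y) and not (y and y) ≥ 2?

x = 0, y = 0 ↦ 0  <
x = 0, y = 1 ↦ 1  <
x = 0, y = 2 ↦ 0  <
x = 1, y = 0 ↦ 1  <
x = 1, y = 1 ↦ 1  <
x = 1, y = 2 ↦ 0  <
x = 2, y = 0 ↦ 2  ≥
x = 2, y = 1 ↦ 1  <
x = 2, y = 2 ↦ 0  <
So 1 of the 9 assignments meets the threshold.

1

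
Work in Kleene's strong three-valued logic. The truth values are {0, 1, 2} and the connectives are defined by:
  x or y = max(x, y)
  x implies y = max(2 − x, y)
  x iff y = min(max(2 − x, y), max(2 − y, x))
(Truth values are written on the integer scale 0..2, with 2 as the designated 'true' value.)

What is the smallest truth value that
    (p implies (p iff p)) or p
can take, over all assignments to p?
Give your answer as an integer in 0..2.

Take p = 1:
p iff p = 1 iff 1 = 1
p implies (p iff p) = 1 implies 1 = 1
(p implies (p iff p)) or p = 1 or 1 = 1
No assignment yields a value below 1, so this is the minimum.

1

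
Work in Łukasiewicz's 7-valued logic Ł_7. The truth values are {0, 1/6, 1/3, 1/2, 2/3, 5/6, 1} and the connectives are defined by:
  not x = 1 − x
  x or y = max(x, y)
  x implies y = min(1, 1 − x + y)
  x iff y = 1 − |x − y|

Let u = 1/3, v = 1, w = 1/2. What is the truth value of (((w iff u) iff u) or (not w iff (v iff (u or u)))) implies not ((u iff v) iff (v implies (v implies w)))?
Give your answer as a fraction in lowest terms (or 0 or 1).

w iff u = 1/2 iff 1/3 = 5/6
(w iff u) iff u = 5/6 iff 1/3 = 1/2
not w = not 1/2 = 1/2
u or u = 1/3 or 1/3 = 1/3
v iff (u or u) = 1 iff 1/3 = 1/3
not w iff (v iff (u or u)) = 1/2 iff 1/3 = 5/6
((w iff u) iff u) or (not w iff (v iff (u or u))) = 1/2 or 5/6 = 5/6
u iff v = 1/3 iff 1 = 1/3
v implies w = 1 implies 1/2 = 1/2
v implies (v implies w) = 1 implies 1/2 = 1/2
(u iff v) iff (v implies (v implies w)) = 1/3 iff 1/2 = 5/6
not ((u iff v) iff (v implies (v implies w))) = not 5/6 = 1/6
(((w iff u) iff u) or (not w iff (v iff (u or u)))) implies not ((u iff v) iff (v implies (v implies w))) = 5/6 implies 1/6 = 1/3

1/3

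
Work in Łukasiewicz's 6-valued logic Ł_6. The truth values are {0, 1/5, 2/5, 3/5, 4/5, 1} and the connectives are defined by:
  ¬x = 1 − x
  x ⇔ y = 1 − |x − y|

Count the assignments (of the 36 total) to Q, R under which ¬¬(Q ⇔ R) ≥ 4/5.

value 1: 6 assignments (counts)
value 4/5: 10 assignments (counts)
value 3/5: 8 assignments
value 2/5: 6 assignments
value 1/5: 4 assignments
value 0: 2 assignments
So 16 of the 36 assignments meet the threshold.

16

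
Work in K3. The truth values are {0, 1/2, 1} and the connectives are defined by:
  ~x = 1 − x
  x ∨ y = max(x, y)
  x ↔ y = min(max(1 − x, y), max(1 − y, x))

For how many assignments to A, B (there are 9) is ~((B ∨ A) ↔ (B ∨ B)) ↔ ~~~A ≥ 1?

1

A = 0, B = 0 ↦ 0  <
A = 0, B = 1/2 ↦ 1/2  <
A = 0, B = 1 ↦ 0  <
A = 1/2, B = 0 ↦ 1/2  <
A = 1/2, B = 1/2 ↦ 1/2  <
A = 1/2, B = 1 ↦ 1/2  <
A = 1, B = 0 ↦ 0  <
A = 1, B = 1/2 ↦ 1/2  <
A = 1, B = 1 ↦ 1  ≥
So 1 of the 9 assignments meets the threshold.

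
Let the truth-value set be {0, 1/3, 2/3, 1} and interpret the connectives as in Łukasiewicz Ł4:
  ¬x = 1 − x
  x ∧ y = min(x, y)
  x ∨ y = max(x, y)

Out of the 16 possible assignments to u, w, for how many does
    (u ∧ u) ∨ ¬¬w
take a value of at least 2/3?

u = 0, w = 0 ↦ 0  <
u = 0, w = 1/3 ↦ 1/3  <
u = 0, w = 2/3 ↦ 2/3  ≥
u = 0, w = 1 ↦ 1  ≥
u = 1/3, w = 0 ↦ 1/3  <
u = 1/3, w = 1/3 ↦ 1/3  <
u = 1/3, w = 2/3 ↦ 2/3  ≥
u = 1/3, w = 1 ↦ 1  ≥
u = 2/3, w = 0 ↦ 2/3  ≥
u = 2/3, w = 1/3 ↦ 2/3  ≥
u = 2/3, w = 2/3 ↦ 2/3  ≥
u = 2/3, w = 1 ↦ 1  ≥
u = 1, w = 0 ↦ 1  ≥
u = 1, w = 1/3 ↦ 1  ≥
u = 1, w = 2/3 ↦ 1  ≥
u = 1, w = 1 ↦ 1  ≥
So 12 of the 16 assignments meet the threshold.

12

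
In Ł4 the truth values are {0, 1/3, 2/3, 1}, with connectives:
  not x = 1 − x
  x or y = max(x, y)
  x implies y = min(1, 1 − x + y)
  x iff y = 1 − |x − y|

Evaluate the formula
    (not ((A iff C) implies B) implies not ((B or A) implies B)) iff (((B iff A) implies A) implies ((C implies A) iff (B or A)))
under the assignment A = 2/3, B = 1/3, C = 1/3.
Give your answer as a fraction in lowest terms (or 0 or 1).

A iff C = 2/3 iff 1/3 = 2/3
(A iff C) implies B = 2/3 implies 1/3 = 2/3
not ((A iff C) implies B) = not 2/3 = 1/3
B or A = 1/3 or 2/3 = 2/3
(B or A) implies B = 2/3 implies 1/3 = 2/3
not ((B or A) implies B) = not 2/3 = 1/3
not ((A iff C) implies B) implies not ((B or A) implies B) = 1/3 implies 1/3 = 1
B iff A = 1/3 iff 2/3 = 2/3
(B iff A) implies A = 2/3 implies 2/3 = 1
C implies A = 1/3 implies 2/3 = 1
B or A = 1/3 or 2/3 = 2/3
(C implies A) iff (B or A) = 1 iff 2/3 = 2/3
((B iff A) implies A) implies ((C implies A) iff (B or A)) = 1 implies 2/3 = 2/3
(not ((A iff C) implies B) implies not ((B or A) implies B)) iff (((B iff A) implies A) implies ((C implies A) iff (B or A))) = 1 iff 2/3 = 2/3

2/3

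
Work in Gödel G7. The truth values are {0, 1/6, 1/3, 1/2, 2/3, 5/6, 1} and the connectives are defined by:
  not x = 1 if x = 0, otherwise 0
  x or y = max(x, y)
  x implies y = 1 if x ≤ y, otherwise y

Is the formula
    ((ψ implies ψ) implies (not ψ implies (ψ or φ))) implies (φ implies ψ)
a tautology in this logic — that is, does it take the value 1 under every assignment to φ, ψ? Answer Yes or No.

No

Counterexample: take φ = 1/6, ψ = 0.
ψ implies ψ = 0 implies 0 = 1
not ψ = not 0 = 1
ψ or φ = 0 or 1/6 = 1/6
not ψ implies (ψ or φ) = 1 implies 1/6 = 1/6
(ψ implies ψ) implies (not ψ implies (ψ or φ)) = 1 implies 1/6 = 1/6
φ implies ψ = 1/6 implies 0 = 0
((ψ implies ψ) implies (not ψ implies (ψ or φ))) implies (φ implies ψ) = 1/6 implies 0 = 0
This gives 0 ≠ 1.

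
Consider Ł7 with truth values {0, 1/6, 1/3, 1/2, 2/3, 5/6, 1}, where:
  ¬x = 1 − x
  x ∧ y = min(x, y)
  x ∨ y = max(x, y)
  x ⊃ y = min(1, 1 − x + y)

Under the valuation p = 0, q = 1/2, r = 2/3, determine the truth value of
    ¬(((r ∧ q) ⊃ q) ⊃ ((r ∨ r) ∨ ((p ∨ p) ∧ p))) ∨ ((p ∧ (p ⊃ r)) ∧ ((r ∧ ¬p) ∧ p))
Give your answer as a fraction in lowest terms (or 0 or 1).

r ∧ q = 2/3 ∧ 1/2 = 1/2
(r ∧ q) ⊃ q = 1/2 ⊃ 1/2 = 1
r ∨ r = 2/3 ∨ 2/3 = 2/3
p ∨ p = 0 ∨ 0 = 0
(p ∨ p) ∧ p = 0 ∧ 0 = 0
(r ∨ r) ∨ ((p ∨ p) ∧ p) = 2/3 ∨ 0 = 2/3
((r ∧ q) ⊃ q) ⊃ ((r ∨ r) ∨ ((p ∨ p) ∧ p)) = 1 ⊃ 2/3 = 2/3
¬(((r ∧ q) ⊃ q) ⊃ ((r ∨ r) ∨ ((p ∨ p) ∧ p))) = ¬2/3 = 1/3
p ⊃ r = 0 ⊃ 2/3 = 1
p ∧ (p ⊃ r) = 0 ∧ 1 = 0
¬p = ¬0 = 1
r ∧ ¬p = 2/3 ∧ 1 = 2/3
(r ∧ ¬p) ∧ p = 2/3 ∧ 0 = 0
(p ∧ (p ⊃ r)) ∧ ((r ∧ ¬p) ∧ p) = 0 ∧ 0 = 0
¬(((r ∧ q) ⊃ q) ⊃ ((r ∨ r) ∨ ((p ∨ p) ∧ p))) ∨ ((p ∧ (p ⊃ r)) ∧ ((r ∧ ¬p) ∧ p)) = 1/3 ∨ 0 = 1/3

1/3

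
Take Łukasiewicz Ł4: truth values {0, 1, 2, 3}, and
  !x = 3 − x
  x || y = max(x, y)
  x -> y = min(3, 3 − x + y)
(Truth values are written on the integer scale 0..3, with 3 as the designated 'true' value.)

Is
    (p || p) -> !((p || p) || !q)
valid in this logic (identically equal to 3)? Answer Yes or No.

Counterexample: take p = 1, q = 0.
p || p = 1 || 1 = 1
!q = !0 = 3
(p || p) || !q = 1 || 3 = 3
!((p || p) || !q) = !3 = 0
(p || p) -> !((p || p) || !q) = 1 -> 0 = 2
This gives 2 ≠ 3.

No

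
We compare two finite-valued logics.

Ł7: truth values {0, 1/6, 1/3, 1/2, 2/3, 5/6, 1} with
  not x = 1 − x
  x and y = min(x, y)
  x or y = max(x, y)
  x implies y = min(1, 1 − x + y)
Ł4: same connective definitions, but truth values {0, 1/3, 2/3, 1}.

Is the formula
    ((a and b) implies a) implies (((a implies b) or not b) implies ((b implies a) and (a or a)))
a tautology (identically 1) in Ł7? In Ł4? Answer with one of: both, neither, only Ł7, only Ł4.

In Ł7: at a = 0, b = 0 the value is 0 — not a tautology.
In Ł4: at a = 0, b = 0 the value is 0 — not a tautology.

neither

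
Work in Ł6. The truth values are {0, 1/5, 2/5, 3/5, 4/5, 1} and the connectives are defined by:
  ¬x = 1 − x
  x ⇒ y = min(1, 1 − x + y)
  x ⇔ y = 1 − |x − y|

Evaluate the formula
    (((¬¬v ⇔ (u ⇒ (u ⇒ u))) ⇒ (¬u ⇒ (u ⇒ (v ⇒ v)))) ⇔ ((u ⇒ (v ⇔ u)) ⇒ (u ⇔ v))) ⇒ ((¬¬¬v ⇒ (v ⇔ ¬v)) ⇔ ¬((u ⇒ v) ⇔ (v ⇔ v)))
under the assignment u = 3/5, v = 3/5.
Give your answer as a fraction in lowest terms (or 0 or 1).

¬v = ¬3/5 = 2/5
¬¬v = ¬2/5 = 3/5
u ⇒ u = 3/5 ⇒ 3/5 = 1
u ⇒ (u ⇒ u) = 3/5 ⇒ 1 = 1
¬¬v ⇔ (u ⇒ (u ⇒ u)) = 3/5 ⇔ 1 = 3/5
¬u = ¬3/5 = 2/5
v ⇒ v = 3/5 ⇒ 3/5 = 1
u ⇒ (v ⇒ v) = 3/5 ⇒ 1 = 1
¬u ⇒ (u ⇒ (v ⇒ v)) = 2/5 ⇒ 1 = 1
(¬¬v ⇔ (u ⇒ (u ⇒ u))) ⇒ (¬u ⇒ (u ⇒ (v ⇒ v))) = 3/5 ⇒ 1 = 1
v ⇔ u = 3/5 ⇔ 3/5 = 1
u ⇒ (v ⇔ u) = 3/5 ⇒ 1 = 1
u ⇔ v = 3/5 ⇔ 3/5 = 1
(u ⇒ (v ⇔ u)) ⇒ (u ⇔ v) = 1 ⇒ 1 = 1
((¬¬v ⇔ (u ⇒ (u ⇒ u))) ⇒ (¬u ⇒ (u ⇒ (v ⇒ v)))) ⇔ ((u ⇒ (v ⇔ u)) ⇒ (u ⇔ v)) = 1 ⇔ 1 = 1
¬v = ¬3/5 = 2/5
¬¬v = ¬2/5 = 3/5
¬¬¬v = ¬3/5 = 2/5
¬v = ¬3/5 = 2/5
v ⇔ ¬v = 3/5 ⇔ 2/5 = 4/5
¬¬¬v ⇒ (v ⇔ ¬v) = 2/5 ⇒ 4/5 = 1
u ⇒ v = 3/5 ⇒ 3/5 = 1
v ⇔ v = 3/5 ⇔ 3/5 = 1
(u ⇒ v) ⇔ (v ⇔ v) = 1 ⇔ 1 = 1
¬((u ⇒ v) ⇔ (v ⇔ v)) = ¬1 = 0
(¬¬¬v ⇒ (v ⇔ ¬v)) ⇔ ¬((u ⇒ v) ⇔ (v ⇔ v)) = 1 ⇔ 0 = 0
(((¬¬v ⇔ (u ⇒ (u ⇒ u))) ⇒ (¬u ⇒ (u ⇒ (v ⇒ v)))) ⇔ ((u ⇒ (v ⇔ u)) ⇒ (u ⇔ v))) ⇒ ((¬¬¬v ⇒ (v ⇔ ¬v)) ⇔ ¬((u ⇒ v) ⇔ (v ⇔ v))) = 1 ⇒ 0 = 0

0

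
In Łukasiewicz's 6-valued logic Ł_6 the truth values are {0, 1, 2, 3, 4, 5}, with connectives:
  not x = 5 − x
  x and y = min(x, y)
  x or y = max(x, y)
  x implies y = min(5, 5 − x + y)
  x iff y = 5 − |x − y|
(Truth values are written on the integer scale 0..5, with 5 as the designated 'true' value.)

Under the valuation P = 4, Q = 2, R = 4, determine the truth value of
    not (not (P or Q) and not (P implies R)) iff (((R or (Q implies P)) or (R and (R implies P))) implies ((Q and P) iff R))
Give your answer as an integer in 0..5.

3

P or Q = 4 or 2 = 4
not (P or Q) = not 4 = 1
P implies R = 4 implies 4 = 5
not (P implies R) = not 5 = 0
not (P or Q) and not (P implies R) = 1 and 0 = 0
not (not (P or Q) and not (P implies R)) = not 0 = 5
Q implies P = 2 implies 4 = 5
R or (Q implies P) = 4 or 5 = 5
R implies P = 4 implies 4 = 5
R and (R implies P) = 4 and 5 = 4
(R or (Q implies P)) or (R and (R implies P)) = 5 or 4 = 5
Q and P = 2 and 4 = 2
(Q and P) iff R = 2 iff 4 = 3
((R or (Q implies P)) or (R and (R implies P))) implies ((Q and P) iff R) = 5 implies 3 = 3
not (not (P or Q) and not (P implies R)) iff (((R or (Q implies P)) or (R and (R implies P))) implies ((Q and P) iff R)) = 5 iff 3 = 3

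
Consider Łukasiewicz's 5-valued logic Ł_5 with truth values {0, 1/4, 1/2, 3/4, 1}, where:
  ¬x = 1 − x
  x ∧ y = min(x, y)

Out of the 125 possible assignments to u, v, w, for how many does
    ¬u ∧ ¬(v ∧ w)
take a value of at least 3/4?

32

value 1: 9 assignments (counts)
value 3/4: 23 assignments (counts)
value 1/2: 31 assignments
value 1/4: 33 assignments
value 0: 29 assignments
So 32 of the 125 assignments meet the threshold.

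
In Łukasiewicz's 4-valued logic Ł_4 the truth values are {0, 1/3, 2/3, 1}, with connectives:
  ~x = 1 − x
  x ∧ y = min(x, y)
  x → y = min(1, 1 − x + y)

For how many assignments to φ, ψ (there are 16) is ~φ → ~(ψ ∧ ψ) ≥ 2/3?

13

φ = 0, ψ = 0 ↦ 1  ≥
φ = 0, ψ = 1/3 ↦ 2/3  ≥
φ = 0, ψ = 2/3 ↦ 1/3  <
φ = 0, ψ = 1 ↦ 0  <
φ = 1/3, ψ = 0 ↦ 1  ≥
φ = 1/3, ψ = 1/3 ↦ 1  ≥
φ = 1/3, ψ = 2/3 ↦ 2/3  ≥
φ = 1/3, ψ = 1 ↦ 1/3  <
φ = 2/3, ψ = 0 ↦ 1  ≥
φ = 2/3, ψ = 1/3 ↦ 1  ≥
φ = 2/3, ψ = 2/3 ↦ 1  ≥
φ = 2/3, ψ = 1 ↦ 2/3  ≥
φ = 1, ψ = 0 ↦ 1  ≥
φ = 1, ψ = 1/3 ↦ 1  ≥
φ = 1, ψ = 2/3 ↦ 1  ≥
φ = 1, ψ = 1 ↦ 1  ≥
So 13 of the 16 assignments meet the threshold.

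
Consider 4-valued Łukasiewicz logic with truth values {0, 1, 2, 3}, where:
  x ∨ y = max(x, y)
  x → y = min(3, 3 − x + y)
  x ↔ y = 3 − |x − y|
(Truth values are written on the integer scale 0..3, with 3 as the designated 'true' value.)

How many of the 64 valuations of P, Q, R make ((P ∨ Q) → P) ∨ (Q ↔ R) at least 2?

59

value 3: 46 assignments (counts)
value 2: 13 assignments (counts)
value 1: 4 assignments
value 0: 1 assignment
So 59 of the 64 assignments meet the threshold.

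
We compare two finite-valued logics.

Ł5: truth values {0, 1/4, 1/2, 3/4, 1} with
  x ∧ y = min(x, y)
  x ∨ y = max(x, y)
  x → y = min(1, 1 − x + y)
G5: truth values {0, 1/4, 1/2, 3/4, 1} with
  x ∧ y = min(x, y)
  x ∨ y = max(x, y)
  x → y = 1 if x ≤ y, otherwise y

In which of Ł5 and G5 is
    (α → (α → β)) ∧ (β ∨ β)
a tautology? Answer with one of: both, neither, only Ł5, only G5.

In Ł5: at α = 0, β = 0 the value is 0 — not a tautology.
In G5: at α = 0, β = 0 the value is 0 — not a tautology.

neither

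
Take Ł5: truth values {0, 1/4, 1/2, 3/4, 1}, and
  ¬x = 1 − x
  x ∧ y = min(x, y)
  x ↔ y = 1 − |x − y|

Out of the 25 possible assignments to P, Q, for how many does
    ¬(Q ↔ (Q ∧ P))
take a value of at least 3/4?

value 1: 1 assignment (counts)
value 3/4: 2 assignments (counts)
value 1/2: 3 assignments
value 1/4: 4 assignments
value 0: 15 assignments
So 3 of the 25 assignments meet the threshold.

3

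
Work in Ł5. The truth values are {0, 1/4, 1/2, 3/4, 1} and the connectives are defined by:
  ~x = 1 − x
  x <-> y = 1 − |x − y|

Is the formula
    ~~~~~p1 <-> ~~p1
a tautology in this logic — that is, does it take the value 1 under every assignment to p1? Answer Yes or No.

Counterexample: take p1 = 0.
~p1 = ~0 = 1
~~p1 = ~1 = 0
~~~p1 = ~0 = 1
~~~~p1 = ~1 = 0
~~~~~p1 = ~0 = 1
~p1 = ~0 = 1
~~p1 = ~1 = 0
~~~~~p1 <-> ~~p1 = 1 <-> 0 = 0
This gives 0 ≠ 1.

No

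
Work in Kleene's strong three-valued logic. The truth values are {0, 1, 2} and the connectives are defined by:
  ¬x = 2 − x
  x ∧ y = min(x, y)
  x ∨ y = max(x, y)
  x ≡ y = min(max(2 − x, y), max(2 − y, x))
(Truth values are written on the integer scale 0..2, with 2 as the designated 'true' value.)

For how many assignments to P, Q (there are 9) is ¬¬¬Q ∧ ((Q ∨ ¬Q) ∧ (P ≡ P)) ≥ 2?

P = 0, Q = 0 ↦ 2  ≥
P = 0, Q = 1 ↦ 1  <
P = 0, Q = 2 ↦ 0  <
P = 1, Q = 0 ↦ 1  <
P = 1, Q = 1 ↦ 1  <
P = 1, Q = 2 ↦ 0  <
P = 2, Q = 0 ↦ 2  ≥
P = 2, Q = 1 ↦ 1  <
P = 2, Q = 2 ↦ 0  <
So 2 of the 9 assignments meet the threshold.

2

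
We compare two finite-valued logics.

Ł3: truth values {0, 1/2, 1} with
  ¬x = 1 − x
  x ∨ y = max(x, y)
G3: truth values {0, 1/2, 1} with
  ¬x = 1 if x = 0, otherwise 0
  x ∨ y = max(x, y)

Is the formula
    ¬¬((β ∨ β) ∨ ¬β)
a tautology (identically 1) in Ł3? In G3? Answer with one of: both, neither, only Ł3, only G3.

only G3

In Ł3: at β = 1/2 the value is 1/2 — not a tautology.
In G3: every assignment gives 1 — tautology.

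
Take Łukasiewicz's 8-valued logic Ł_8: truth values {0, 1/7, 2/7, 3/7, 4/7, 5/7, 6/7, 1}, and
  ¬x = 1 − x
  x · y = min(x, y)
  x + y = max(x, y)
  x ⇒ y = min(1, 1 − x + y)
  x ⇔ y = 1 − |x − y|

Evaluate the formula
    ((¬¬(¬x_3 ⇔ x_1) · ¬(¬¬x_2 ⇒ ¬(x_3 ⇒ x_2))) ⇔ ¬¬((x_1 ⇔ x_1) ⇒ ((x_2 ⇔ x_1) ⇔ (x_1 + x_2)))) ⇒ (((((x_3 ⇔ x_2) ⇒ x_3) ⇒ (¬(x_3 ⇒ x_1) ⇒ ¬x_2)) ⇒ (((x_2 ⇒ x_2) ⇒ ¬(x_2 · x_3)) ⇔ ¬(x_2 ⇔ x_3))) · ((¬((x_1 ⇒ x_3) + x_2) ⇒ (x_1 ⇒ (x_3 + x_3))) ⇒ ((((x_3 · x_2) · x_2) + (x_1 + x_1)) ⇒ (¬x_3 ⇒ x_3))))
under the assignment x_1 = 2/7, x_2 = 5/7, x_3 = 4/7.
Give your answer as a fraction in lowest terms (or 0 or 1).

6/7

¬x_3 = ¬4/7 = 3/7
¬x_3 ⇔ x_1 = 3/7 ⇔ 2/7 = 6/7
¬(¬x_3 ⇔ x_1) = ¬6/7 = 1/7
¬¬(¬x_3 ⇔ x_1) = ¬1/7 = 6/7
¬x_2 = ¬5/7 = 2/7
¬¬x_2 = ¬2/7 = 5/7
x_3 ⇒ x_2 = 4/7 ⇒ 5/7 = 1
¬(x_3 ⇒ x_2) = ¬1 = 0
¬¬x_2 ⇒ ¬(x_3 ⇒ x_2) = 5/7 ⇒ 0 = 2/7
¬(¬¬x_2 ⇒ ¬(x_3 ⇒ x_2)) = ¬2/7 = 5/7
¬¬(¬x_3 ⇔ x_1) · ¬(¬¬x_2 ⇒ ¬(x_3 ⇒ x_2)) = 6/7 · 5/7 = 5/7
x_1 ⇔ x_1 = 2/7 ⇔ 2/7 = 1
x_2 ⇔ x_1 = 5/7 ⇔ 2/7 = 4/7
x_1 + x_2 = 2/7 + 5/7 = 5/7
(x_2 ⇔ x_1) ⇔ (x_1 + x_2) = 4/7 ⇔ 5/7 = 6/7
(x_1 ⇔ x_1) ⇒ ((x_2 ⇔ x_1) ⇔ (x_1 + x_2)) = 1 ⇒ 6/7 = 6/7
¬((x_1 ⇔ x_1) ⇒ ((x_2 ⇔ x_1) ⇔ (x_1 + x_2))) = ¬6/7 = 1/7
¬¬((x_1 ⇔ x_1) ⇒ ((x_2 ⇔ x_1) ⇔ (x_1 + x_2))) = ¬1/7 = 6/7
(¬¬(¬x_3 ⇔ x_1) · ¬(¬¬x_2 ⇒ ¬(x_3 ⇒ x_2))) ⇔ ¬¬((x_1 ⇔ x_1) ⇒ ((x_2 ⇔ x_1) ⇔ (x_1 + x_2))) = 5/7 ⇔ 6/7 = 6/7
x_3 ⇔ x_2 = 4/7 ⇔ 5/7 = 6/7
(x_3 ⇔ x_2) ⇒ x_3 = 6/7 ⇒ 4/7 = 5/7
x_3 ⇒ x_1 = 4/7 ⇒ 2/7 = 5/7
¬(x_3 ⇒ x_1) = ¬5/7 = 2/7
¬x_2 = ¬5/7 = 2/7
¬(x_3 ⇒ x_1) ⇒ ¬x_2 = 2/7 ⇒ 2/7 = 1
((x_3 ⇔ x_2) ⇒ x_3) ⇒ (¬(x_3 ⇒ x_1) ⇒ ¬x_2) = 5/7 ⇒ 1 = 1
x_2 ⇒ x_2 = 5/7 ⇒ 5/7 = 1
x_2 · x_3 = 5/7 · 4/7 = 4/7
¬(x_2 · x_3) = ¬4/7 = 3/7
(x_2 ⇒ x_2) ⇒ ¬(x_2 · x_3) = 1 ⇒ 3/7 = 3/7
x_2 ⇔ x_3 = 5/7 ⇔ 4/7 = 6/7
¬(x_2 ⇔ x_3) = ¬6/7 = 1/7
((x_2 ⇒ x_2) ⇒ ¬(x_2 · x_3)) ⇔ ¬(x_2 ⇔ x_3) = 3/7 ⇔ 1/7 = 5/7
(((x_3 ⇔ x_2) ⇒ x_3) ⇒ (¬(x_3 ⇒ x_1) ⇒ ¬x_2)) ⇒ (((x_2 ⇒ x_2) ⇒ ¬(x_2 · x_3)) ⇔ ¬(x_2 ⇔ x_3)) = 1 ⇒ 5/7 = 5/7
x_1 ⇒ x_3 = 2/7 ⇒ 4/7 = 1
(x_1 ⇒ x_3) + x_2 = 1 + 5/7 = 1
¬((x_1 ⇒ x_3) + x_2) = ¬1 = 0
x_3 + x_3 = 4/7 + 4/7 = 4/7
x_1 ⇒ (x_3 + x_3) = 2/7 ⇒ 4/7 = 1
¬((x_1 ⇒ x_3) + x_2) ⇒ (x_1 ⇒ (x_3 + x_3)) = 0 ⇒ 1 = 1
x_3 · x_2 = 4/7 · 5/7 = 4/7
(x_3 · x_2) · x_2 = 4/7 · 5/7 = 4/7
x_1 + x_1 = 2/7 + 2/7 = 2/7
((x_3 · x_2) · x_2) + (x_1 + x_1) = 4/7 + 2/7 = 4/7
¬x_3 = ¬4/7 = 3/7
¬x_3 ⇒ x_3 = 3/7 ⇒ 4/7 = 1
(((x_3 · x_2) · x_2) + (x_1 + x_1)) ⇒ (¬x_3 ⇒ x_3) = 4/7 ⇒ 1 = 1
(¬((x_1 ⇒ x_3) + x_2) ⇒ (x_1 ⇒ (x_3 + x_3))) ⇒ ((((x_3 · x_2) · x_2) + (x_1 + x_1)) ⇒ (¬x_3 ⇒ x_3)) = 1 ⇒ 1 = 1
((((x_3 ⇔ x_2) ⇒ x_3) ⇒ (¬(x_3 ⇒ x_1) ⇒ ¬x_2)) ⇒ (((x_2 ⇒ x_2) ⇒ ¬(x_2 · x_3)) ⇔ ¬(x_2 ⇔ x_3))) · ((¬((x_1 ⇒ x_3) + x_2) ⇒ (x_1 ⇒ (x_3 + x_3))) ⇒ ((((x_3 · x_2) · x_2) + (x_1 + x_1)) ⇒ (¬x_3 ⇒ x_3))) = 5/7 · 1 = 5/7
((¬¬(¬x_3 ⇔ x_1) · ¬(¬¬x_2 ⇒ ¬(x_3 ⇒ x_2))) ⇔ ¬¬((x_1 ⇔ x_1) ⇒ ((x_2 ⇔ x_1) ⇔ (x_1 + x_2)))) ⇒ (((((x_3 ⇔ x_2) ⇒ x_3) ⇒ (¬(x_3 ⇒ x_1) ⇒ ¬x_2)) ⇒ (((x_2 ⇒ x_2) ⇒ ¬(x_2 · x_3)) ⇔ ¬(x_2 ⇔ x_3))) · ((¬((x_1 ⇒ x_3) + x_2) ⇒ (x_1 ⇒ (x_3 + x_3))) ⇒ ((((x_3 · x_2) · x_2) + (x_1 + x_1)) ⇒ (¬x_3 ⇒ x_3)))) = 6/7 ⇒ 5/7 = 6/7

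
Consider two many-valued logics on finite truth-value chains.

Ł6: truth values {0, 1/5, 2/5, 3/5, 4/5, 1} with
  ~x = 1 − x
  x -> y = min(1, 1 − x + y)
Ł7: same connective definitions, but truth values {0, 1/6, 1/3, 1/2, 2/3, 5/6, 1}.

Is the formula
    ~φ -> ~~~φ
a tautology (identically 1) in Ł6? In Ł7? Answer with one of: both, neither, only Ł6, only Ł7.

In Ł6: every assignment gives 1 — tautology.
In Ł7: every assignment gives 1 — tautology.

both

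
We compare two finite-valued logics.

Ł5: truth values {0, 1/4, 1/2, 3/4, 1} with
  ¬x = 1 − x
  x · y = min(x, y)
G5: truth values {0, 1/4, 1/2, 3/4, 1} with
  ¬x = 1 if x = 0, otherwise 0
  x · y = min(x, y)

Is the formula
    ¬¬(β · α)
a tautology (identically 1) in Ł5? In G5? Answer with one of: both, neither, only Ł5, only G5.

neither

In Ł5: at α = 0, β = 0 the value is 0 — not a tautology.
In G5: at α = 0, β = 0 the value is 0 — not a tautology.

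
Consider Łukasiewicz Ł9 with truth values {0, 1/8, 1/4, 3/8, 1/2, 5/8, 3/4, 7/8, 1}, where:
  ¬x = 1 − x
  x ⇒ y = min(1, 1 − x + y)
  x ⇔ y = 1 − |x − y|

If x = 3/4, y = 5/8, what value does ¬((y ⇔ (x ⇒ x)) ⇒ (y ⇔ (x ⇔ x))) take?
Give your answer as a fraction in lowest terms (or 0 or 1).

0

x ⇒ x = 3/4 ⇒ 3/4 = 1
y ⇔ (x ⇒ x) = 5/8 ⇔ 1 = 5/8
x ⇔ x = 3/4 ⇔ 3/4 = 1
y ⇔ (x ⇔ x) = 5/8 ⇔ 1 = 5/8
(y ⇔ (x ⇒ x)) ⇒ (y ⇔ (x ⇔ x)) = 5/8 ⇒ 5/8 = 1
¬((y ⇔ (x ⇒ x)) ⇒ (y ⇔ (x ⇔ x))) = ¬1 = 0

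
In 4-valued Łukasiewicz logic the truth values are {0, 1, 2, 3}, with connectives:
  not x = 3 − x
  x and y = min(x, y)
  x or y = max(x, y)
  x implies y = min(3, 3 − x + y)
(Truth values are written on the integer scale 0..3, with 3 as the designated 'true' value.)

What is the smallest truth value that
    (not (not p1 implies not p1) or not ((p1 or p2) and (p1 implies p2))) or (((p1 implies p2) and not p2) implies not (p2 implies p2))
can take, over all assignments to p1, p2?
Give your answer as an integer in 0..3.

1

Take p1 = 2, p2 = 1:
not p1 = not 2 = 1
not p1 = not 2 = 1
not p1 implies not p1 = 1 implies 1 = 3
not (not p1 implies not p1) = not 3 = 0
p1 or p2 = 2 or 1 = 2
p1 implies p2 = 2 implies 1 = 2
(p1 or p2) and (p1 implies p2) = 2 and 2 = 2
not ((p1 or p2) and (p1 implies p2)) = not 2 = 1
not (not p1 implies not p1) or not ((p1 or p2) and (p1 implies p2)) = 0 or 1 = 1
p1 implies p2 = 2 implies 1 = 2
not p2 = not 1 = 2
(p1 implies p2) and not p2 = 2 and 2 = 2
p2 implies p2 = 1 implies 1 = 3
not (p2 implies p2) = not 3 = 0
((p1 implies p2) and not p2) implies not (p2 implies p2) = 2 implies 0 = 1
(not (not p1 implies not p1) or not ((p1 or p2) and (p1 implies p2))) or (((p1 implies p2) and not p2) implies not (p2 implies p2)) = 1 or 1 = 1
No assignment yields a value below 1, so this is the minimum.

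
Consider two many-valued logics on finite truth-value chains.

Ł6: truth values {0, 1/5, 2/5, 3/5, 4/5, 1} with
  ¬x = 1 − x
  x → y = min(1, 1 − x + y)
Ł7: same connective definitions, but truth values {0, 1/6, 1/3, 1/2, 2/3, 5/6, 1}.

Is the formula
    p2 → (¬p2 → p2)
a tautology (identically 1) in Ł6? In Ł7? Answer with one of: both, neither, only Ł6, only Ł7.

In Ł6: every assignment gives 1 — tautology.
In Ł7: every assignment gives 1 — tautology.

both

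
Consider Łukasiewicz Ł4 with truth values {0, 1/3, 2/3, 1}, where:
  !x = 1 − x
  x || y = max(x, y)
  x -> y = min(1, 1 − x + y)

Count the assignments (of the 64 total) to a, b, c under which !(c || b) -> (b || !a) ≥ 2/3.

61

value 1: 54 assignments (counts)
value 2/3: 7 assignments (counts)
value 1/3: 2 assignments
value 0: 1 assignment
So 61 of the 64 assignments meet the threshold.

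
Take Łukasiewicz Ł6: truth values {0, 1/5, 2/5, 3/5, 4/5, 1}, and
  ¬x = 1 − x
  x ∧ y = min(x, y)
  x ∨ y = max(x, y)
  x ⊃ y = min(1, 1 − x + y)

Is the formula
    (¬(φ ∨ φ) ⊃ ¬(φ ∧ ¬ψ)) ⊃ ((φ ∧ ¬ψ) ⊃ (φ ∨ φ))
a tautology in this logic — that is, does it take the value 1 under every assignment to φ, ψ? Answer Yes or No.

Yes

At φ = 3/5, ψ = 3/5, for instance:
φ ∨ φ = 3/5 ∨ 3/5 = 3/5
¬(φ ∨ φ) = ¬3/5 = 2/5
¬ψ = ¬3/5 = 2/5
φ ∧ ¬ψ = 3/5 ∧ 2/5 = 2/5
¬(φ ∧ ¬ψ) = ¬2/5 = 3/5
¬(φ ∨ φ) ⊃ ¬(φ ∧ ¬ψ) = 2/5 ⊃ 3/5 = 1
(φ ∧ ¬ψ) ⊃ (φ ∨ φ) = 2/5 ⊃ 3/5 = 1
(¬(φ ∨ φ) ⊃ ¬(φ ∧ ¬ψ)) ⊃ ((φ ∧ ¬ψ) ⊃ (φ ∨ φ)) = 1 ⊃ 1 = 1
and checking the remaining 35 assignments likewise gives ≥ 1 in every case.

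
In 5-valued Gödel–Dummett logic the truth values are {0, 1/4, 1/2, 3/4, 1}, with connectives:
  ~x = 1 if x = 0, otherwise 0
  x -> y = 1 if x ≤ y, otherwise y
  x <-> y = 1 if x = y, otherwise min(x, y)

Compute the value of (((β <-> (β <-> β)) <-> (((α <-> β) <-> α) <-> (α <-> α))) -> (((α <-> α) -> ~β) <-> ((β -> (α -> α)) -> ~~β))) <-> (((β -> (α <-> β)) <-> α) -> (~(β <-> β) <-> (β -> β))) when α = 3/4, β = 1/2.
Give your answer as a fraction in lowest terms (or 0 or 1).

β <-> β = 1/2 <-> 1/2 = 1
β <-> (β <-> β) = 1/2 <-> 1 = 1/2
α <-> β = 3/4 <-> 1/2 = 1/2
(α <-> β) <-> α = 1/2 <-> 3/4 = 1/2
α <-> α = 3/4 <-> 3/4 = 1
((α <-> β) <-> α) <-> (α <-> α) = 1/2 <-> 1 = 1/2
(β <-> (β <-> β)) <-> (((α <-> β) <-> α) <-> (α <-> α)) = 1/2 <-> 1/2 = 1
α <-> α = 3/4 <-> 3/4 = 1
~β = ~1/2 = 0
(α <-> α) -> ~β = 1 -> 0 = 0
α -> α = 3/4 -> 3/4 = 1
β -> (α -> α) = 1/2 -> 1 = 1
~β = ~1/2 = 0
~~β = ~0 = 1
(β -> (α -> α)) -> ~~β = 1 -> 1 = 1
((α <-> α) -> ~β) <-> ((β -> (α -> α)) -> ~~β) = 0 <-> 1 = 0
((β <-> (β <-> β)) <-> (((α <-> β) <-> α) <-> (α <-> α))) -> (((α <-> α) -> ~β) <-> ((β -> (α -> α)) -> ~~β)) = 1 -> 0 = 0
α <-> β = 3/4 <-> 1/2 = 1/2
β -> (α <-> β) = 1/2 -> 1/2 = 1
(β -> (α <-> β)) <-> α = 1 <-> 3/4 = 3/4
β <-> β = 1/2 <-> 1/2 = 1
~(β <-> β) = ~1 = 0
β -> β = 1/2 -> 1/2 = 1
~(β <-> β) <-> (β -> β) = 0 <-> 1 = 0
((β -> (α <-> β)) <-> α) -> (~(β <-> β) <-> (β -> β)) = 3/4 -> 0 = 0
(((β <-> (β <-> β)) <-> (((α <-> β) <-> α) <-> (α <-> α))) -> (((α <-> α) -> ~β) <-> ((β -> (α -> α)) -> ~~β))) <-> (((β -> (α <-> β)) <-> α) -> (~(β <-> β) <-> (β -> β))) = 0 <-> 0 = 1

1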